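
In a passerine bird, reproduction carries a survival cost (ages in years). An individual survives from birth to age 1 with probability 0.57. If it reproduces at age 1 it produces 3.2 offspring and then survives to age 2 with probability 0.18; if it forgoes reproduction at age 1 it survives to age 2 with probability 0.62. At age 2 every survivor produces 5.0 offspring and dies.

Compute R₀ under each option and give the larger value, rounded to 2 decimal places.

breed at age 1: R₀ = 0.57 × (3.2 + 0.18 × 5.0) = 0.57 × 4.1000 = 2.3370
delay to age 2: R₀ = 0.57 × (0.62 × 5.0) = 0.57 × 3.1000 = 1.7670
Higher: breed at age 1 (2.3370).

2.34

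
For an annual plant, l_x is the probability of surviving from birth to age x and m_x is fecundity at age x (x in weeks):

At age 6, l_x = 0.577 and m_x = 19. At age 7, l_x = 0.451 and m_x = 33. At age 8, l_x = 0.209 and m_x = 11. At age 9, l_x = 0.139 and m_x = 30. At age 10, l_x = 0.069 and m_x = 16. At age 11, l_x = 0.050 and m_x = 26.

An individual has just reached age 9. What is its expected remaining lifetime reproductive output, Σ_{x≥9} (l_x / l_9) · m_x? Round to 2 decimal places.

l_9 = 0.139. Conditional survival from age 9 to x is l_x / l_9.
  x=9: (0.139/0.139) × 30 = 30.0000
  x=10: (0.069/0.139) × 16 = 7.9424
  x=11: (0.050/0.139) × 26 = 9.3525
Sum = 30.0000 + 7.9424 + 9.3525 = 47.2950

47.29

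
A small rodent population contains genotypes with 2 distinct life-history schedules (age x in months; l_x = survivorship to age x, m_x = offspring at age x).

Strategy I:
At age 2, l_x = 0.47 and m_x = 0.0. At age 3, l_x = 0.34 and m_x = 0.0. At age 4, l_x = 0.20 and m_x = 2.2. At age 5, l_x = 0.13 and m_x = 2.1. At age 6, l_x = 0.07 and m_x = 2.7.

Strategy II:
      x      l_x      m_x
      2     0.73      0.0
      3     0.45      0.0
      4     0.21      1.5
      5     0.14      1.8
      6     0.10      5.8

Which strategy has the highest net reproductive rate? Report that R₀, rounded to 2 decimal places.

Strategy I: R₀ = 0.47×0.0 + 0.34×0.0 + 0.20×2.2 + 0.13×2.1 + 0.07×2.7 = 0.9020
Strategy II: R₀ = 0.73×0.0 + 0.45×0.0 + 0.21×1.5 + 0.14×1.8 + 0.10×5.8 = 1.1470
Highest R₀: strategy II with 1.1470.

1.15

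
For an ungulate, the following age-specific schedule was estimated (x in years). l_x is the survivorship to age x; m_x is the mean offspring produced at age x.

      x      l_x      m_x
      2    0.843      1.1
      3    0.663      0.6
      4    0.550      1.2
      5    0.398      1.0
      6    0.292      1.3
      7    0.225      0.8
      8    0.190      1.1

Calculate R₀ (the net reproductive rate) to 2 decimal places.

3.15

R₀ = Σ l_x m_x:
  age 2: 0.843 × 1.1 = 0.9273
  age 3: 0.663 × 0.6 = 0.3978
  age 4: 0.550 × 1.2 = 0.6600
  age 5: 0.398 × 1.0 = 0.3980
  age 6: 0.292 × 1.3 = 0.3796
  age 7: 0.225 × 0.8 = 0.1800
  age 8: 0.190 × 1.1 = 0.2090
R₀ = 0.9273 + 0.3978 + 0.6600 + 0.3980 + 0.3796 + 0.1800 + 0.2090 = 3.1517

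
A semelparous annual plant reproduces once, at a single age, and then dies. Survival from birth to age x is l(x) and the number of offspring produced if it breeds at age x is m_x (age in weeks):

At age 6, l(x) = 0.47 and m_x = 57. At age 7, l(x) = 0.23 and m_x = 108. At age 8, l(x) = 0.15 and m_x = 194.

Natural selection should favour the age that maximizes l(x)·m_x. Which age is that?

8

Expected offspring if breeding at age x = l(x) × m_x:
  age 6: 0.47 × 57 = 26.790
  age 7: 0.23 × 108 = 24.840
  age 8: 0.15 × 194 = 29.100
Maximum at age 8 (29.100).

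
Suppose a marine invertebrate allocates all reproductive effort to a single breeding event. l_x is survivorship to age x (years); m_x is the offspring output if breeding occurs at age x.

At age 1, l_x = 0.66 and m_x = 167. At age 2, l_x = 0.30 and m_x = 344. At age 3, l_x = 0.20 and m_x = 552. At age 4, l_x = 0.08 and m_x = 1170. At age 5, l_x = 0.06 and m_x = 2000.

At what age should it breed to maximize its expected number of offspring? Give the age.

5

Expected offspring if breeding at age x = l_x × m_x:
  age 1: 0.66 × 167 = 110.220
  age 2: 0.30 × 344 = 103.200
  age 3: 0.20 × 552 = 110.400
  age 4: 0.08 × 1170 = 93.600
  age 5: 0.06 × 2000 = 120.000
Maximum at age 5 (120.000).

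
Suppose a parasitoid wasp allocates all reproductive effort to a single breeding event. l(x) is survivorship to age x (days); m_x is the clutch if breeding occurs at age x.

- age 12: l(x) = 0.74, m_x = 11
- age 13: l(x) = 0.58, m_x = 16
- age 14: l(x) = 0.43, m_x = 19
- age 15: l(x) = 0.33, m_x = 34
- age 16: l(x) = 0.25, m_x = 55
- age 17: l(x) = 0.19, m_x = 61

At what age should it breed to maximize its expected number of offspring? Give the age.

16

Expected offspring if breeding at age x = l(x) × m_x:
  age 12: 0.74 × 11 = 8.140
  age 13: 0.58 × 16 = 9.280
  age 14: 0.43 × 19 = 8.170
  age 15: 0.33 × 34 = 11.220
  age 16: 0.25 × 55 = 13.750
  age 17: 0.19 × 61 = 11.590
Maximum at age 16 (13.750).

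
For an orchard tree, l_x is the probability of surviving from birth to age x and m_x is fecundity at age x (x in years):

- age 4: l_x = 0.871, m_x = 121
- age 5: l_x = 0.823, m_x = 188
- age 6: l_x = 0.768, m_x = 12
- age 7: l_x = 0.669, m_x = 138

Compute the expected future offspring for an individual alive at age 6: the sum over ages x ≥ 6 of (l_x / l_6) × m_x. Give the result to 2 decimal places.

l_6 = 0.768. Conditional survival from age 6 to x is l_x / l_6.
  x=6: (0.768/0.768) × 12 = 12.0000
  x=7: (0.669/0.768) × 138 = 120.2109
Sum = 12.0000 + 120.2109 = 132.2109

132.21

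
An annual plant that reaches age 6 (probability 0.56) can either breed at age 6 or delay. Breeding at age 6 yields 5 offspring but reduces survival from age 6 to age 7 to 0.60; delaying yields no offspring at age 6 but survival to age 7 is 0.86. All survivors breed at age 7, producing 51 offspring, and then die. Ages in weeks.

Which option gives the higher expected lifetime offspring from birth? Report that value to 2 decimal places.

breed at age 6: R₀ = 0.56 × (5 + 0.60 × 51) = 0.56 × 35.6000 = 19.9360
delay to age 7: R₀ = 0.56 × (0.86 × 51) = 0.56 × 43.8600 = 24.5616
Higher: delay to age 7 (24.5616).

24.56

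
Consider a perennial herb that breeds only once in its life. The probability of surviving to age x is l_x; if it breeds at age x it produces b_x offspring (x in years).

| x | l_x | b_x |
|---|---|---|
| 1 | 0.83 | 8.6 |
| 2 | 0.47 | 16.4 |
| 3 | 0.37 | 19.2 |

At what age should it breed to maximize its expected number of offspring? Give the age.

2

Expected offspring if breeding at age x = l_x × b_x:
  age 1: 0.83 × 8.6 = 7.138
  age 2: 0.47 × 16.4 = 7.708
  age 3: 0.37 × 19.2 = 7.104
Maximum at age 2 (7.708).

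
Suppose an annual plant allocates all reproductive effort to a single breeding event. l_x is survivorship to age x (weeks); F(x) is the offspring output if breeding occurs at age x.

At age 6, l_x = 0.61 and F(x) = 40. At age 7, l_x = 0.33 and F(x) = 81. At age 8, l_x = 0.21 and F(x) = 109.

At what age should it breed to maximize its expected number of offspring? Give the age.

Expected offspring if breeding at age x = l_x × F(x):
  age 6: 0.61 × 40 = 24.400
  age 7: 0.33 × 81 = 26.730
  age 8: 0.21 × 109 = 22.890
Maximum at age 7 (26.730).

7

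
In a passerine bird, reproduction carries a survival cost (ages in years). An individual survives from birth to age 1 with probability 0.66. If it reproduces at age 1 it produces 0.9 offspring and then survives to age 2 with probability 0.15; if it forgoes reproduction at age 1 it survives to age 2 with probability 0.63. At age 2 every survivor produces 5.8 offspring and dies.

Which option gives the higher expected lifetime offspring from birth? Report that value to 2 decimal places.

2.41

breed at age 1: R₀ = 0.66 × (0.9 + 0.15 × 5.8) = 0.66 × 1.7700 = 1.1682
delay to age 2: R₀ = 0.66 × (0.63 × 5.8) = 0.66 × 3.6540 = 2.4116
Higher: delay to age 2 (2.4116).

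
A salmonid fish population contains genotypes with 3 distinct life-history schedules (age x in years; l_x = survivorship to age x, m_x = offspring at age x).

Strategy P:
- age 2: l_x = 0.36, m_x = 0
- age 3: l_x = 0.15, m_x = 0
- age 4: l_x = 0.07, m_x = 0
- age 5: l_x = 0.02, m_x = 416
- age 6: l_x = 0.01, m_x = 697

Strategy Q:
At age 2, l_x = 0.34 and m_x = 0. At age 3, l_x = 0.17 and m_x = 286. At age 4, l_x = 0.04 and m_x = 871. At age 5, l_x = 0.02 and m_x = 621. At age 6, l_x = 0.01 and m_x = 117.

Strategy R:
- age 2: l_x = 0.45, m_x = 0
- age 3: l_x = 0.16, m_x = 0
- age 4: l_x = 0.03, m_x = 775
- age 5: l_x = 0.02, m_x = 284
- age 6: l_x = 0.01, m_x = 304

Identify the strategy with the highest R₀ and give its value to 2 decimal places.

97.05

Strategy P: R₀ = 0.36×0 + 0.15×0 + 0.07×0 + 0.02×416 + 0.01×697 = 15.2900
Strategy Q: R₀ = 0.34×0 + 0.17×286 + 0.04×871 + 0.02×621 + 0.01×117 = 97.0500
Strategy R: R₀ = 0.45×0 + 0.16×0 + 0.03×775 + 0.02×284 + 0.01×304 = 31.9700
Highest R₀: strategy Q with 97.0500.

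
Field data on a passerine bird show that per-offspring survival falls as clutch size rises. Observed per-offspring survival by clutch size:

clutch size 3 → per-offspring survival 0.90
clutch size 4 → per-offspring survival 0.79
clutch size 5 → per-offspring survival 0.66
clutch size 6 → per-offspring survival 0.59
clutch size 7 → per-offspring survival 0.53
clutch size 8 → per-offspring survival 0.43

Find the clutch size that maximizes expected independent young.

Expected independent young = c × s(c):
  c=3: 3 × 0.90 = 2.700
  c=4: 4 × 0.79 = 3.160
  c=5: 5 × 0.66 = 3.300
  c=6: 6 × 0.59 = 3.540
  c=7: 7 × 0.53 = 3.710
  c=8: 8 × 0.43 = 3.440
Maximum at c = 7 (3.710 independent young).

7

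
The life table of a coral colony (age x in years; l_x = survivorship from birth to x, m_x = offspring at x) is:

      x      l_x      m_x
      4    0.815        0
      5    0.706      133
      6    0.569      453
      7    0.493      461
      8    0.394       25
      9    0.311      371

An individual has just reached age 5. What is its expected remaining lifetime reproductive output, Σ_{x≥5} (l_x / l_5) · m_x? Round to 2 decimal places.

997.39

l_5 = 0.706. Conditional survival from age 5 to x is l_x / l_5.
  x=5: (0.706/0.706) × 133 = 133.0000
  x=6: (0.569/0.706) × 453 = 365.0949
  x=7: (0.493/0.706) × 461 = 321.9164
  x=8: (0.394/0.706) × 25 = 13.9518
  x=9: (0.311/0.706) × 371 = 163.4292
Sum = 133.0000 + 365.0949 + 321.9164 + 13.9518 + 163.4292 = 997.3924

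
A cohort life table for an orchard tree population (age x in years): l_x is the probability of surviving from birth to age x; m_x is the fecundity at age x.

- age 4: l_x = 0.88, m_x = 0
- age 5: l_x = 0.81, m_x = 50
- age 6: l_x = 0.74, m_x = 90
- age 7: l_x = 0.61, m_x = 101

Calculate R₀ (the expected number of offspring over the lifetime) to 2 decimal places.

168.71

R₀ = Σ l_x m_x:
  age 4: 0.88 × 0 = 0.0000
  age 5: 0.81 × 50 = 40.5000
  age 6: 0.74 × 90 = 66.6000
  age 7: 0.61 × 101 = 61.6100
R₀ = 0.0000 + 40.5000 + 66.6000 + 61.6100 = 168.7100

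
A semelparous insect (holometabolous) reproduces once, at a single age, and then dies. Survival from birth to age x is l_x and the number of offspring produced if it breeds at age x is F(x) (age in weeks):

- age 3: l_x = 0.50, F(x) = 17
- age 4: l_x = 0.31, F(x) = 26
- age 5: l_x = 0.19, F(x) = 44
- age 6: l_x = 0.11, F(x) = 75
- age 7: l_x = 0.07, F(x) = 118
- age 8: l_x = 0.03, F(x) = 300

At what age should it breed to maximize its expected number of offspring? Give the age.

8

Expected offspring if breeding at age x = l_x × F(x):
  age 3: 0.50 × 17 = 8.500
  age 4: 0.31 × 26 = 8.060
  age 5: 0.19 × 44 = 8.360
  age 6: 0.11 × 75 = 8.250
  age 7: 0.07 × 118 = 8.260
  age 8: 0.03 × 300 = 9.000
Maximum at age 8 (9.000).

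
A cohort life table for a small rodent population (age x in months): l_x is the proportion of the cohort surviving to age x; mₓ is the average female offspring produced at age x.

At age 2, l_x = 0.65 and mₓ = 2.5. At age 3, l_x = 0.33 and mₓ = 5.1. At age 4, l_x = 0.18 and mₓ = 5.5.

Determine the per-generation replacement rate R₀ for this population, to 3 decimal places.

R₀ = Σ l_x mₓ:
  age 2: 0.65 × 2.5 = 1.6250
  age 3: 0.33 × 5.1 = 1.6830
  age 4: 0.18 × 5.5 = 0.9900
R₀ = 1.6250 + 1.6830 + 0.9900 = 4.2980

4.298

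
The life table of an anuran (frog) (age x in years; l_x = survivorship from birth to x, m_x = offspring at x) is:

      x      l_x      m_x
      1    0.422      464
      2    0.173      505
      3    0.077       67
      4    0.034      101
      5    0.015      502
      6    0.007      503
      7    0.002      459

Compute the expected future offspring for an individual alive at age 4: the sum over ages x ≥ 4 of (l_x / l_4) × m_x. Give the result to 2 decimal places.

l_4 = 0.034. Conditional survival from age 4 to x is l_x / l_4.
  x=4: (0.034/0.034) × 101 = 101.0000
  x=5: (0.015/0.034) × 502 = 221.4706
  x=6: (0.007/0.034) × 503 = 103.5588
  x=7: (0.002/0.034) × 459 = 27.0000
Sum = 101.0000 + 221.4706 + 103.5588 + 27.0000 = 453.0294

453.03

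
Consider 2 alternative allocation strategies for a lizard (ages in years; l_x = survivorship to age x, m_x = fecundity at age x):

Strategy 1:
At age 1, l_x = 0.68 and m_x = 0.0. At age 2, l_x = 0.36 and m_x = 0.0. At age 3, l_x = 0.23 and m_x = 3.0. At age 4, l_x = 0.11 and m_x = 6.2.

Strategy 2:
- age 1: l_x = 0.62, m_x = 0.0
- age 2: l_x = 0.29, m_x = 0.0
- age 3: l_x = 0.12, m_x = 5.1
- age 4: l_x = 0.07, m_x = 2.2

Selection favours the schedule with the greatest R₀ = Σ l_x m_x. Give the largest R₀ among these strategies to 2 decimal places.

Strategy 1: R₀ = 0.68×0.0 + 0.36×0.0 + 0.23×3.0 + 0.11×6.2 = 1.3720
Strategy 2: R₀ = 0.62×0.0 + 0.29×0.0 + 0.12×5.1 + 0.07×2.2 = 0.7660
Highest R₀: strategy 1 with 1.3720.

1.37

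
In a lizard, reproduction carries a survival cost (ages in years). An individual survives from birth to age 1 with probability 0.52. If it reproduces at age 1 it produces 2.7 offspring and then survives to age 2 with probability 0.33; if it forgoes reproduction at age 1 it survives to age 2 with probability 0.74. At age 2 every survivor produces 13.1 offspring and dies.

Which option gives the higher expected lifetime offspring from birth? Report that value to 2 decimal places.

5.04

breed at age 1: R₀ = 0.52 × (2.7 + 0.33 × 13.1) = 0.52 × 7.0230 = 3.6520
delay to age 2: R₀ = 0.52 × (0.74 × 13.1) = 0.52 × 9.6940 = 5.0409
Higher: delay to age 2 (5.0409).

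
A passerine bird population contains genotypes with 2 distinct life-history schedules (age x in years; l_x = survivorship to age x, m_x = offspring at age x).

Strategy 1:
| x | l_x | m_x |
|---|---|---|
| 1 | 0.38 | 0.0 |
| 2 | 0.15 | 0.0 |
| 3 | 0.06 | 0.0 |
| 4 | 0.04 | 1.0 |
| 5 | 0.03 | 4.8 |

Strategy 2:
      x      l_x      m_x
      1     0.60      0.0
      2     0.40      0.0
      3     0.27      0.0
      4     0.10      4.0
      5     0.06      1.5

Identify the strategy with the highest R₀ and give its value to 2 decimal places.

0.49

Strategy 1: R₀ = 0.38×0.0 + 0.15×0.0 + 0.06×0.0 + 0.04×1.0 + 0.03×4.8 = 0.1840
Strategy 2: R₀ = 0.60×0.0 + 0.40×0.0 + 0.27×0.0 + 0.10×4.0 + 0.06×1.5 = 0.4900
Highest R₀: strategy 2 with 0.4900.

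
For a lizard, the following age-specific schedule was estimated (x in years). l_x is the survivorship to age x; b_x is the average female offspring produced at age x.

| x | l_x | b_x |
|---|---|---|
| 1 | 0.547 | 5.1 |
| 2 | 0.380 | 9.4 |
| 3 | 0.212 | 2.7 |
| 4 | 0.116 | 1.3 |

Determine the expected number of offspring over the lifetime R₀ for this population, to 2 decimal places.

R₀ = Σ l_x b_x:
  age 1: 0.547 × 5.1 = 2.7897
  age 2: 0.380 × 9.4 = 3.5720
  age 3: 0.212 × 2.7 = 0.5724
  age 4: 0.116 × 1.3 = 0.1508
R₀ = 2.7897 + 3.5720 + 0.5724 + 0.1508 = 7.0849

7.08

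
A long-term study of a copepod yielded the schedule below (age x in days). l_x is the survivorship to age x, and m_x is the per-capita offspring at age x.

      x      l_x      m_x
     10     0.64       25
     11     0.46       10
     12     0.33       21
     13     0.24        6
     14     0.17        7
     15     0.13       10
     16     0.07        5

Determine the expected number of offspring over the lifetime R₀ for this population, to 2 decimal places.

R₀ = Σ l_x m_x:
  age 10: 0.64 × 25 = 16.0000
  age 11: 0.46 × 10 = 4.6000
  age 12: 0.33 × 21 = 6.9300
  age 13: 0.24 × 6 = 1.4400
  age 14: 0.17 × 7 = 1.1900
  age 15: 0.13 × 10 = 1.3000
  age 16: 0.07 × 5 = 0.3500
R₀ = 16.0000 + 4.6000 + 6.9300 + 1.4400 + 1.1900 + 1.3000 + 0.3500 = 31.8100

31.81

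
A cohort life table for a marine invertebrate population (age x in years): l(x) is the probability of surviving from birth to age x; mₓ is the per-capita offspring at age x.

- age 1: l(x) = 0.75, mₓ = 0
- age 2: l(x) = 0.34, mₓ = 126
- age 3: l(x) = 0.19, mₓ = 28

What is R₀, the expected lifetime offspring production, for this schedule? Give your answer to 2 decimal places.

48.16

R₀ = Σ l(x) mₓ:
  age 1: 0.75 × 0 = 0.0000
  age 2: 0.34 × 126 = 42.8400
  age 3: 0.19 × 28 = 5.3200
R₀ = 0.0000 + 42.8400 + 5.3200 = 48.1600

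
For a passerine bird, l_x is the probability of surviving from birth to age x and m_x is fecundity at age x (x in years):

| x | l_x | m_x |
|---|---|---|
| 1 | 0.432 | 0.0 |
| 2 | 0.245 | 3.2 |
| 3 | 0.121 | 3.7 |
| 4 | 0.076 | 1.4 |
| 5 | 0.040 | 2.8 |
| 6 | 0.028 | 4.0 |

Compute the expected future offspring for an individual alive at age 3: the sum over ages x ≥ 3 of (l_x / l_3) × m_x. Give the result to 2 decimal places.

l_3 = 0.121. Conditional survival from age 3 to x is l_x / l_3.
  x=3: (0.121/0.121) × 3.7 = 3.7000
  x=4: (0.076/0.121) × 1.4 = 0.8793
  x=5: (0.040/0.121) × 2.8 = 0.9256
  x=6: (0.028/0.121) × 4.0 = 0.9256
Sum = 3.7000 + 0.8793 + 0.9256 + 0.9256 = 6.4306

6.43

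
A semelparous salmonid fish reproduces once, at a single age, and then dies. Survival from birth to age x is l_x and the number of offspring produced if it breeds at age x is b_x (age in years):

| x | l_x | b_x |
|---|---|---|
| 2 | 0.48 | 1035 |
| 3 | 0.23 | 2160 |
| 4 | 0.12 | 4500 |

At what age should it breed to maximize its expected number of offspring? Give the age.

Expected offspring if breeding at age x = l_x × b_x:
  age 2: 0.48 × 1035 = 496.800
  age 3: 0.23 × 2160 = 496.800
  age 4: 0.12 × 4500 = 540.000
Maximum at age 4 (540.000).

4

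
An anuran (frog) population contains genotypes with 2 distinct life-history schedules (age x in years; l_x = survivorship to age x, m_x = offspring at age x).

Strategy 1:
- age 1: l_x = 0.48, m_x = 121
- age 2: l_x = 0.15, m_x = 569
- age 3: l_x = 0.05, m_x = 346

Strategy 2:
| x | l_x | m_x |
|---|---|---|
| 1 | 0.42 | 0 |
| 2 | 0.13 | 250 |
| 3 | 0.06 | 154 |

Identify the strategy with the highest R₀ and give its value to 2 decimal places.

Strategy 1: R₀ = 0.48×121 + 0.15×569 + 0.05×346 = 160.7300
Strategy 2: R₀ = 0.42×0 + 0.13×250 + 0.06×154 = 41.7400
Highest R₀: strategy 1 with 160.7300.

160.73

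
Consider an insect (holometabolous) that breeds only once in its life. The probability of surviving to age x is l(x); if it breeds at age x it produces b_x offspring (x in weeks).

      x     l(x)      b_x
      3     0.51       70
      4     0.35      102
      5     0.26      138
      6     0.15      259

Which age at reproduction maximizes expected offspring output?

6

Expected offspring if breeding at age x = l(x) × b_x:
  age 3: 0.51 × 70 = 35.700
  age 4: 0.35 × 102 = 35.700
  age 5: 0.26 × 138 = 35.880
  age 6: 0.15 × 259 = 38.850
Maximum at age 6 (38.850).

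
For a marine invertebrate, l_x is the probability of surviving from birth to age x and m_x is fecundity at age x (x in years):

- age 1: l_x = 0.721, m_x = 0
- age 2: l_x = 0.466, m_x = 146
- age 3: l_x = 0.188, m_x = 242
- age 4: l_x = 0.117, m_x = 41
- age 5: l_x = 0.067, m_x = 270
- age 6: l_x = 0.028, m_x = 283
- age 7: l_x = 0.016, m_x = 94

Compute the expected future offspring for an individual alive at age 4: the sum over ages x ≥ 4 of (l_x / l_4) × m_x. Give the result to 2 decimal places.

l_4 = 0.117. Conditional survival from age 4 to x is l_x / l_4.
  x=4: (0.117/0.117) × 41 = 41.0000
  x=5: (0.067/0.117) × 270 = 154.6154
  x=6: (0.028/0.117) × 283 = 67.7265
  x=7: (0.016/0.117) × 94 = 12.8547
Sum = 41.0000 + 154.6154 + 67.7265 + 12.8547 = 276.1966

276.20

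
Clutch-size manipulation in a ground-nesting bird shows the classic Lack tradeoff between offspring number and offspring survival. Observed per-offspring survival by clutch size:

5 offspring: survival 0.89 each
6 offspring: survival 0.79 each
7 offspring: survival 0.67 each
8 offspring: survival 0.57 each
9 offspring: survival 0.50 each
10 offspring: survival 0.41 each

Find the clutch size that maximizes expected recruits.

6

Expected recruits = c × s(c):
  c=5: 5 × 0.89 = 4.450
  c=6: 6 × 0.79 = 4.740
  c=7: 7 × 0.67 = 4.690
  c=8: 8 × 0.57 = 4.560
  c=9: 9 × 0.50 = 4.500
  c=10: 10 × 0.41 = 4.100
Maximum at c = 6 (4.740 recruits).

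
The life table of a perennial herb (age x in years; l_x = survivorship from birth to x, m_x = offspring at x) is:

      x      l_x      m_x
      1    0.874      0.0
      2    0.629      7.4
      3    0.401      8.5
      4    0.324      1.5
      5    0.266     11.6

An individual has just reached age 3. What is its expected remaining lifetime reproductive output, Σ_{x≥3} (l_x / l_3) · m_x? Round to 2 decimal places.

17.41

l_3 = 0.401. Conditional survival from age 3 to x is l_x / l_3.
  x=3: (0.401/0.401) × 8.5 = 8.5000
  x=4: (0.324/0.401) × 1.5 = 1.2120
  x=5: (0.266/0.401) × 11.6 = 7.6948
Sum = 8.5000 + 1.2120 + 7.6948 = 17.4067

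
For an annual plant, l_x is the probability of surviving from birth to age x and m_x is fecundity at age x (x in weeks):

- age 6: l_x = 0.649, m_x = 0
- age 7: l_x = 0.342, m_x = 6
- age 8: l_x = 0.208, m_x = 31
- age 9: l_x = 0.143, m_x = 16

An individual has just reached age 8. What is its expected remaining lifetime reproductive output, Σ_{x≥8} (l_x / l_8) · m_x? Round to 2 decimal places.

42.00

l_8 = 0.208. Conditional survival from age 8 to x is l_x / l_8.
  x=8: (0.208/0.208) × 31 = 31.0000
  x=9: (0.143/0.208) × 16 = 11.0000
Sum = 31.0000 + 11.0000 = 42.0000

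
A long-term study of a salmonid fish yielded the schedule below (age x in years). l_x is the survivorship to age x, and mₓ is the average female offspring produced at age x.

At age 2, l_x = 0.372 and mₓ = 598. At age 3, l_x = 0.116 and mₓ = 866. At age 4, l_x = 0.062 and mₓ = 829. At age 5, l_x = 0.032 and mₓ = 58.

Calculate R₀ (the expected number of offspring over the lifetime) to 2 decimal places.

R₀ = Σ l_x mₓ:
  age 2: 0.372 × 598 = 222.4560
  age 3: 0.116 × 866 = 100.4560
  age 4: 0.062 × 829 = 51.3980
  age 5: 0.032 × 58 = 1.8560
R₀ = 222.4560 + 100.4560 + 51.3980 + 1.8560 = 376.1660

376.17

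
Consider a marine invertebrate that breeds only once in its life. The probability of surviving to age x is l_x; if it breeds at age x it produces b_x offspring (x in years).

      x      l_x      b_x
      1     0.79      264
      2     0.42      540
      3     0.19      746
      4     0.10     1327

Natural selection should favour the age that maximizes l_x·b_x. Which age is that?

Expected offspring if breeding at age x = l_x × b_x:
  age 1: 0.79 × 264 = 208.560
  age 2: 0.42 × 540 = 226.800
  age 3: 0.19 × 746 = 141.740
  age 4: 0.10 × 1327 = 132.700
Maximum at age 2 (226.800).

2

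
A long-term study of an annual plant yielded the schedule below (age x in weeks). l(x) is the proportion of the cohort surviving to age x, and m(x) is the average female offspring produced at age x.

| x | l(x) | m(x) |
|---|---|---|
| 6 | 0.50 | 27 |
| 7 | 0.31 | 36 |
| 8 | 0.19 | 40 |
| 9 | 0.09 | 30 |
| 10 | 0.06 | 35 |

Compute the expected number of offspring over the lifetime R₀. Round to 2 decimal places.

37.06

R₀ = Σ l(x) m(x):
  age 6: 0.50 × 27 = 13.5000
  age 7: 0.31 × 36 = 11.1600
  age 8: 0.19 × 40 = 7.6000
  age 9: 0.09 × 30 = 2.7000
  age 10: 0.06 × 35 = 2.1000
R₀ = 13.5000 + 11.1600 + 7.6000 + 2.7000 + 2.1000 = 37.0600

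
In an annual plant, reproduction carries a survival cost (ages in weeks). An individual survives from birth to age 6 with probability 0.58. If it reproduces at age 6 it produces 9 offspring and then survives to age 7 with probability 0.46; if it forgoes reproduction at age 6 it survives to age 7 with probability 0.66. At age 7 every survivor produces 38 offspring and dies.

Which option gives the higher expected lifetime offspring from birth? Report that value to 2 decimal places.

15.36

breed at age 6: R₀ = 0.58 × (9 + 0.46 × 38) = 0.58 × 26.4800 = 15.3584
delay to age 7: R₀ = 0.58 × (0.66 × 38) = 0.58 × 25.0800 = 14.5464
Higher: breed at age 6 (15.3584).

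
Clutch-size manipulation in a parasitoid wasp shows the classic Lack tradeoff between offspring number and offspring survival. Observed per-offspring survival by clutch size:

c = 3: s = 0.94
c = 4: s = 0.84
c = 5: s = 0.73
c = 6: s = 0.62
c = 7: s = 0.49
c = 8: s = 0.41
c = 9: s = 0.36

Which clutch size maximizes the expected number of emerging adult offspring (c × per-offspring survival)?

6

Expected emerging adult offspring = c × s(c):
  c=3: 3 × 0.94 = 2.820
  c=4: 4 × 0.84 = 3.360
  c=5: 5 × 0.73 = 3.650
  c=6: 6 × 0.62 = 3.720
  c=7: 7 × 0.49 = 3.430
  c=8: 8 × 0.41 = 3.280
  c=9: 9 × 0.36 = 3.240
Maximum at c = 6 (3.720 emerging adult offspring).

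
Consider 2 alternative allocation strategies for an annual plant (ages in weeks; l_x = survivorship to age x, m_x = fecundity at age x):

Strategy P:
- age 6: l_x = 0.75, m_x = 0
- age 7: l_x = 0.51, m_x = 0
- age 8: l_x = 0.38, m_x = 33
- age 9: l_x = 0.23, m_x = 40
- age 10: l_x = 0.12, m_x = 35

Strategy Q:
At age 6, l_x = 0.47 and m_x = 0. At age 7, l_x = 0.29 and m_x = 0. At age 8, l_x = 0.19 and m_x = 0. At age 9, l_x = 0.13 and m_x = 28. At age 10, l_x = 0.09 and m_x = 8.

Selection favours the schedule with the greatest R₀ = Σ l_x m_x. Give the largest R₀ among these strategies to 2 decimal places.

Strategy P: R₀ = 0.75×0 + 0.51×0 + 0.38×33 + 0.23×40 + 0.12×35 = 25.9400
Strategy Q: R₀ = 0.47×0 + 0.29×0 + 0.19×0 + 0.13×28 + 0.09×8 = 4.3600
Highest R₀: strategy P with 25.9400.

25.94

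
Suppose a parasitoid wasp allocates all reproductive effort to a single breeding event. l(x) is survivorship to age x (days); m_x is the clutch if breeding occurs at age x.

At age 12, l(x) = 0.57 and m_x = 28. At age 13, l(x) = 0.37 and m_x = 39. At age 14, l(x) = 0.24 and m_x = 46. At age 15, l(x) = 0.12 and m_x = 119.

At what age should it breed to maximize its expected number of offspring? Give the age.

12

Expected offspring if breeding at age x = l(x) × m_x:
  age 12: 0.57 × 28 = 15.960
  age 13: 0.37 × 39 = 14.430
  age 14: 0.24 × 46 = 11.040
  age 15: 0.12 × 119 = 14.280
Maximum at age 12 (15.960).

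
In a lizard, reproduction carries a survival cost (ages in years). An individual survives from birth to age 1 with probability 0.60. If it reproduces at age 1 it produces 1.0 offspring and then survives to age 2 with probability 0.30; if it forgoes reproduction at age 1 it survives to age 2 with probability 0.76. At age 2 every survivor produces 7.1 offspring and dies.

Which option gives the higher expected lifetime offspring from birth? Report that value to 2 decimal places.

3.24

breed at age 1: R₀ = 0.60 × (1.0 + 0.30 × 7.1) = 0.60 × 3.1300 = 1.8780
delay to age 2: R₀ = 0.60 × (0.76 × 7.1) = 0.60 × 5.3960 = 3.2376
Higher: delay to age 2 (3.2376).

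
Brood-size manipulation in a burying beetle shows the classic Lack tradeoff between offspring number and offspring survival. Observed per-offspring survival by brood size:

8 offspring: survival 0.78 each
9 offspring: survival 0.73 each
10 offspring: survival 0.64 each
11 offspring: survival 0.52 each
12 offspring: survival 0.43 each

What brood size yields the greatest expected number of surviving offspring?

Expected surviving offspring = c × s(c):
  c=8: 8 × 0.78 = 6.240
  c=9: 9 × 0.73 = 6.570
  c=10: 10 × 0.64 = 6.400
  c=11: 11 × 0.52 = 5.720
  c=12: 12 × 0.43 = 5.160
Maximum at c = 9 (6.570 surviving offspring).

9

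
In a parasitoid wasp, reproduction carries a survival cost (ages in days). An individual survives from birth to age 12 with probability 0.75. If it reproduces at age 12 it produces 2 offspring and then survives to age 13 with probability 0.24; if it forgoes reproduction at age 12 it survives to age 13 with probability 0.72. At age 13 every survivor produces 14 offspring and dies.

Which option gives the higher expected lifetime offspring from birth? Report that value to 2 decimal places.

breed at age 12: R₀ = 0.75 × (2 + 0.24 × 14) = 0.75 × 5.3600 = 4.0200
delay to age 13: R₀ = 0.75 × (0.72 × 14) = 0.75 × 10.0800 = 7.5600
Higher: delay to age 13 (7.5600).

7.56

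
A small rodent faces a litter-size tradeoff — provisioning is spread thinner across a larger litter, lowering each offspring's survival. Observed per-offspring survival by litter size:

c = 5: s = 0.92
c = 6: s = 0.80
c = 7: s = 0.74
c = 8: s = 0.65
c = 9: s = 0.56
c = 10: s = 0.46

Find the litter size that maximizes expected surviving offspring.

Expected surviving offspring = c × s(c):
  c=5: 5 × 0.92 = 4.600
  c=6: 6 × 0.80 = 4.800
  c=7: 7 × 0.74 = 5.180
  c=8: 8 × 0.65 = 5.200
  c=9: 9 × 0.56 = 5.040
  c=10: 10 × 0.46 = 4.600
Maximum at c = 8 (5.200 surviving offspring).

8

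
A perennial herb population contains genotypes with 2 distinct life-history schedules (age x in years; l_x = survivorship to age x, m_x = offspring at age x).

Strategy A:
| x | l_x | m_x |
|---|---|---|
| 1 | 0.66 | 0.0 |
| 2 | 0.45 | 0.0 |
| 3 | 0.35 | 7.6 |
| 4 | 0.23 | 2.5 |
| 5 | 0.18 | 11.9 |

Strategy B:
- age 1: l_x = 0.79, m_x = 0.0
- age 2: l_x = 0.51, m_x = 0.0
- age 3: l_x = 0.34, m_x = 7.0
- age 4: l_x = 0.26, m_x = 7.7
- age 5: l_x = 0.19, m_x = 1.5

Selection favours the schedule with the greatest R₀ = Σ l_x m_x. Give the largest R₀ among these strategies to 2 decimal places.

5.38

Strategy A: R₀ = 0.66×0.0 + 0.45×0.0 + 0.35×7.6 + 0.23×2.5 + 0.18×11.9 = 5.3770
Strategy B: R₀ = 0.79×0.0 + 0.51×0.0 + 0.34×7.0 + 0.26×7.7 + 0.19×1.5 = 4.6670
Highest R₀: strategy A with 5.3770.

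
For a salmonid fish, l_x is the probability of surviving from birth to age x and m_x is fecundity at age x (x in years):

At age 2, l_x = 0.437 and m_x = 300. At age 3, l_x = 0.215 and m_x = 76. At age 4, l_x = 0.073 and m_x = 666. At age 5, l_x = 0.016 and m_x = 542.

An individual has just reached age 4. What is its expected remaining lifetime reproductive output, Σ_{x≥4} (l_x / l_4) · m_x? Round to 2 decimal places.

l_4 = 0.073. Conditional survival from age 4 to x is l_x / l_4.
  x=4: (0.073/0.073) × 666 = 666.0000
  x=5: (0.016/0.073) × 542 = 118.7945
Sum = 666.0000 + 118.7945 = 784.7945

784.79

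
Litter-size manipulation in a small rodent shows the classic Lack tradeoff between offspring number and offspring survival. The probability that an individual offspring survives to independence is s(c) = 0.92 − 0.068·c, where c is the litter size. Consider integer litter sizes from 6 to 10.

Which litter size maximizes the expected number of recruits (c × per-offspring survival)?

7

Expected recruits = c × s(c):
  c=6: 6 × 0.512 = 3.072
  c=7: 7 × 0.444 = 3.108
  c=8: 8 × 0.376 = 3.008
  c=9: 9 × 0.308 = 2.772
  c=10: 10 × 0.240 = 2.400
Maximum at c = 7 (3.108 recruits).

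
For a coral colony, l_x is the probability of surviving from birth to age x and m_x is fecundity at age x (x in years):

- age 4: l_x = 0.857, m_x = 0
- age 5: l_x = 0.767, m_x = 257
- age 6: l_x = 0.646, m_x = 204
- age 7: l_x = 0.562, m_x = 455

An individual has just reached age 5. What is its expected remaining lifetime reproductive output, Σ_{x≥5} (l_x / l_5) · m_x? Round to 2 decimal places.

762.21

l_5 = 0.767. Conditional survival from age 5 to x is l_x / l_5.
  x=5: (0.767/0.767) × 257 = 257.0000
  x=6: (0.646/0.767) × 204 = 171.8175
  x=7: (0.562/0.767) × 455 = 333.3898
Sum = 257.0000 + 171.8175 + 333.3898 = 762.2073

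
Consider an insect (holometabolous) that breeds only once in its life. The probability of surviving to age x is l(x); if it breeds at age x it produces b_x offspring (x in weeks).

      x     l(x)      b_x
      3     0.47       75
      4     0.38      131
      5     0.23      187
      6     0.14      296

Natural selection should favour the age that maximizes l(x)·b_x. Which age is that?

Expected offspring if breeding at age x = l(x) × b_x:
  age 3: 0.47 × 75 = 35.250
  age 4: 0.38 × 131 = 49.780
  age 5: 0.23 × 187 = 43.010
  age 6: 0.14 × 296 = 41.440
Maximum at age 4 (49.780).

4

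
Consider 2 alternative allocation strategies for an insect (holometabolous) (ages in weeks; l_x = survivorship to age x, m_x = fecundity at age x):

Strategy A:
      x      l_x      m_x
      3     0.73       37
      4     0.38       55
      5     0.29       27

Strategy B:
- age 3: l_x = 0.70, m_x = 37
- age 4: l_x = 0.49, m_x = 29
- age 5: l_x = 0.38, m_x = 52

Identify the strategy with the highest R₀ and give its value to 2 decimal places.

59.87

Strategy A: R₀ = 0.73×37 + 0.38×55 + 0.29×27 = 55.7400
Strategy B: R₀ = 0.70×37 + 0.49×29 + 0.38×52 = 59.8700
Highest R₀: strategy B with 59.8700.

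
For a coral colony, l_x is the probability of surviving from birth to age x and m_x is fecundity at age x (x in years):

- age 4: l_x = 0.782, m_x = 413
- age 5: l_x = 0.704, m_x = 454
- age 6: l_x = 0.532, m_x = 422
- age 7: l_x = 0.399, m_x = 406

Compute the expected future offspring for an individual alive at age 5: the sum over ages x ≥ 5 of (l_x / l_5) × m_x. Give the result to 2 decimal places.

1003.00

l_5 = 0.704. Conditional survival from age 5 to x is l_x / l_5.
  x=5: (0.704/0.704) × 454 = 454.0000
  x=6: (0.532/0.704) × 422 = 318.8977
  x=7: (0.399/0.704) × 406 = 230.1051
Sum = 454.0000 + 318.8977 + 230.1051 = 1003.0028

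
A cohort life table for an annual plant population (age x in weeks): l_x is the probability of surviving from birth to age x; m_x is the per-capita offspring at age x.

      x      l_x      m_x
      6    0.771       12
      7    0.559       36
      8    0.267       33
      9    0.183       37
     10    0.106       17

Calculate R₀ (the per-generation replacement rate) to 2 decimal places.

R₀ = Σ l_x m_x:
  age 6: 0.771 × 12 = 9.2520
  age 7: 0.559 × 36 = 20.1240
  age 8: 0.267 × 33 = 8.8110
  age 9: 0.183 × 37 = 6.7710
  age 10: 0.106 × 17 = 1.8020
R₀ = 9.2520 + 20.1240 + 8.8110 + 6.7710 + 1.8020 = 46.7600

46.76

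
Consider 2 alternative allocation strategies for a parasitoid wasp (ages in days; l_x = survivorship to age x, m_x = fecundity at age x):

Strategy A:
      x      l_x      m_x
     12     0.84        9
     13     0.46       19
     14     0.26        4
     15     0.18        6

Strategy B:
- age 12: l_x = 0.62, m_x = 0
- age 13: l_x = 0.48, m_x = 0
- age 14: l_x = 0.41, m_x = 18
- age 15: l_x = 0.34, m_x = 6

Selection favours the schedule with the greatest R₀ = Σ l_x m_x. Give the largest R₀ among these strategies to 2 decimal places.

Strategy A: R₀ = 0.84×9 + 0.46×19 + 0.26×4 + 0.18×6 = 18.4200
Strategy B: R₀ = 0.62×0 + 0.48×0 + 0.41×18 + 0.34×6 = 9.4200
Highest R₀: strategy A with 18.4200.

18.42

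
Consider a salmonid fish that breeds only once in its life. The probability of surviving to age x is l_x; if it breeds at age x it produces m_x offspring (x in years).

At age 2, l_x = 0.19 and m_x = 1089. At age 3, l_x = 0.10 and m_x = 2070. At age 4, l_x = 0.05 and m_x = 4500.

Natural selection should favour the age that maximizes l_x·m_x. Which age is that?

4

Expected offspring if breeding at age x = l_x × m_x:
  age 2: 0.19 × 1089 = 206.910
  age 3: 0.10 × 2070 = 207.000
  age 4: 0.05 × 4500 = 225.000
Maximum at age 4 (225.000).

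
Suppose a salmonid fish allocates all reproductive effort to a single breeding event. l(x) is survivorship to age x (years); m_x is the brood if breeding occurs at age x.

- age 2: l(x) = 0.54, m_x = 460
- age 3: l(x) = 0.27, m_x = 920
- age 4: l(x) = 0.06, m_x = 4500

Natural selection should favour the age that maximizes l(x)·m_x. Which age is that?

Expected offspring if breeding at age x = l(x) × m_x:
  age 2: 0.54 × 460 = 248.400
  age 3: 0.27 × 920 = 248.400
  age 4: 0.06 × 4500 = 270.000
Maximum at age 4 (270.000).

4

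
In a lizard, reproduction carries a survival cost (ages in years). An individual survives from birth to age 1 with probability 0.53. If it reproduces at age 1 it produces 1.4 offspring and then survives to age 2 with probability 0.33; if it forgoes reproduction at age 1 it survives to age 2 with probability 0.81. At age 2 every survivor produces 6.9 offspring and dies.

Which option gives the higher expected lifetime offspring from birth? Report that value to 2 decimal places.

breed at age 1: R₀ = 0.53 × (1.4 + 0.33 × 6.9) = 0.53 × 3.6770 = 1.9488
delay to age 2: R₀ = 0.53 × (0.81 × 6.9) = 0.53 × 5.5890 = 2.9622
Higher: delay to age 2 (2.9622).

2.96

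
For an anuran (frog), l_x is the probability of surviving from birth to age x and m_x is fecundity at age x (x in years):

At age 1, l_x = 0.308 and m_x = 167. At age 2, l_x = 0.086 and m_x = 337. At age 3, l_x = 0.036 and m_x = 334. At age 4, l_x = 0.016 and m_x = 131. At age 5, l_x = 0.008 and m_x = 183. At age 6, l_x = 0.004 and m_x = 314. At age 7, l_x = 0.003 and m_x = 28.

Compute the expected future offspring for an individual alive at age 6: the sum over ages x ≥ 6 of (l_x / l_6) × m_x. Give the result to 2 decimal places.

l_6 = 0.004. Conditional survival from age 6 to x is l_x / l_6.
  x=6: (0.004/0.004) × 314 = 314.0000
  x=7: (0.003/0.004) × 28 = 21.0000
Sum = 314.0000 + 21.0000 = 335.0000

335.00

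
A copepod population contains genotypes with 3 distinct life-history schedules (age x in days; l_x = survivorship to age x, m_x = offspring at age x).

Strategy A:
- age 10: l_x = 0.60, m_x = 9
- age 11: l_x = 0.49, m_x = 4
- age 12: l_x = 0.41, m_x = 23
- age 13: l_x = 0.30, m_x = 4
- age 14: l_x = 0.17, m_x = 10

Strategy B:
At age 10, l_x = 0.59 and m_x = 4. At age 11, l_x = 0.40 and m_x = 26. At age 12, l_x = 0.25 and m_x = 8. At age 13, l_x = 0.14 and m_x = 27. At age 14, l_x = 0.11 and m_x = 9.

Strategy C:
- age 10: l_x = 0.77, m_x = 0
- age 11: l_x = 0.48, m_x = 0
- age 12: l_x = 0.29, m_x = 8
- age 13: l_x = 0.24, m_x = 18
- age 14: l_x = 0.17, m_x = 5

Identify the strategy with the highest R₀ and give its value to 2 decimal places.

Strategy A: R₀ = 0.60×9 + 0.49×4 + 0.41×23 + 0.30×4 + 0.17×10 = 19.6900
Strategy B: R₀ = 0.59×4 + 0.40×26 + 0.25×8 + 0.14×27 + 0.11×9 = 19.5300
Strategy C: R₀ = 0.77×0 + 0.48×0 + 0.29×8 + 0.24×18 + 0.17×5 = 7.4900
Highest R₀: strategy A with 19.6900.

19.69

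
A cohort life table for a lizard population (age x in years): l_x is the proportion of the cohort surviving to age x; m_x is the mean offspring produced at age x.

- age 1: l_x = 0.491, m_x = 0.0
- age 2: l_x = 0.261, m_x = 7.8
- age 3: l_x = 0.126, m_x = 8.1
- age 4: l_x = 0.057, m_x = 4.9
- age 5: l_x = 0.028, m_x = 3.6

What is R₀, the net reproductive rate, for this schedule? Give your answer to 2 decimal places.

R₀ = Σ l_x m_x:
  age 1: 0.491 × 0.0 = 0.0000
  age 2: 0.261 × 7.8 = 2.0358
  age 3: 0.126 × 8.1 = 1.0206
  age 4: 0.057 × 4.9 = 0.2793
  age 5: 0.028 × 3.6 = 0.1008
R₀ = 0.0000 + 2.0358 + 1.0206 + 0.2793 + 0.1008 = 3.4365

3.44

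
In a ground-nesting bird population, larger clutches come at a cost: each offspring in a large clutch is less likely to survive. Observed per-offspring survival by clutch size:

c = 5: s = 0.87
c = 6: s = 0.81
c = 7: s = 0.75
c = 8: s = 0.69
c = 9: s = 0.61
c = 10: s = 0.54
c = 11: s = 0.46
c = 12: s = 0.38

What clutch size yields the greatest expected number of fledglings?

Expected fledglings = c × s(c):
  c=5: 5 × 0.87 = 4.350
  c=6: 6 × 0.81 = 4.860
  c=7: 7 × 0.75 = 5.250
  c=8: 8 × 0.69 = 5.520
  c=9: 9 × 0.61 = 5.490
  c=10: 10 × 0.54 = 5.400
  c=11: 11 × 0.46 = 5.060
  c=12: 12 × 0.38 = 4.560
Maximum at c = 8 (5.520 fledglings).

8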